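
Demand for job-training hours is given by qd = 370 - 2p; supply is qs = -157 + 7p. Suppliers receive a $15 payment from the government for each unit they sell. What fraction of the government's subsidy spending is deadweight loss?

Pre-subsidy: 370 - 2p = -157 + 7p gives p* = 527/9, q* = 2276/9.
With the subsidy, sellers receive ps = pb + 15 for each unit, where pb is the price buyers pay.
Supply in terms of pb becomes qs = -157 + 7(pb + 15) = -52 + 7pb. Setting this equal to demand: 370 - 2pb = -52 + 7pb, so pb = 422/9.
Sellers receive ps = 422/9 + 15 = 557/9; q' = 370 − 2·(422/9) = 2486/9.
ΔCS = ½(2276/9 + 2486/9)(527/9 − 422/9) = 83335/27; ΔPS = ½(2276/9 + 2486/9)(557/9 − 527/9) = 23810/27.
Government spending = 15 × 2486/9 = 12430/3.
DWL = ½ × 15 × (2486/9 − 2276/9) = 175; fraction = 175 / (12430/3) = 105/2486.

DWL / government spending = 105/2486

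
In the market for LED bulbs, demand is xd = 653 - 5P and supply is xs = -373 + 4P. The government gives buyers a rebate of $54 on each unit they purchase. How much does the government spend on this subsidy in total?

Government cost = $10962

Pre-subsidy: 653 - 5P = -373 + 4P gives P* = 114, x* = 83.
With the rebate, buyers effectively pay Pb = Ps − 54, where Ps is the price sellers receive.
Demand in terms of Ps becomes xd = 653 − 5(Ps − 54) = 923 - 5Ps. Setting this equal to supply: 923 - 5Ps = -373 + 4Ps, so Ps = 144.
Buyers pay Pb = 144 − 54 = 90; x' = -373 + 4·144 = 203.
Government outlay = subsidy × quantity = 54 × 203 = 10962.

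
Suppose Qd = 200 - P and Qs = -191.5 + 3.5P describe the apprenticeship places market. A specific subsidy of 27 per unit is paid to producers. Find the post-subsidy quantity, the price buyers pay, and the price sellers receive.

Q' = 134; buyers pay 66; sellers receive 93

Pre-subsidy: 200 - P = -191.5 + 3.5P gives P* = 87, Q* = 113.
With the subsidy, sellers receive Ps = Pb + 27 for each unit, where Pb is the price buyers pay.
Supply in terms of Pb becomes Qs = -191.5 + 3.5(Pb + 27) = -97 + 3.5Pb. Setting this equal to demand: 200 - Pb = -97 + 3.5Pb, so Pb = 66.
Sellers receive Ps = 66 + 27 = 93; Q' = 200 − 1·66 = 134.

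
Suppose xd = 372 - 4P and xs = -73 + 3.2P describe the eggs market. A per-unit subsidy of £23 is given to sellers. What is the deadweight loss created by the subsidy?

Deadweight loss = 4232/9

Pre-subsidy: 372 - 4P = -73 + 3.2P gives P* = 2225/36, x* = 1123/9.
With the subsidy, sellers receive Ps = Pb + 23 for each unit, where Pb is the price buyers pay.
Supply in terms of Pb becomes xs = -73 + 3.2(Pb + 23) = 0.6 + 3.2Pb. Setting this equal to demand: 372 - 4Pb = 0.6 + 3.2Pb, so Pb = 619/12.
Sellers receive Ps = 619/12 + 23 = 895/12; x' = 372 − 4·(619/12) = 497/3.
The subsidy expands output by 497/3 − 1123/9 = 368/9 past the efficient level; on those units the gap between marginal cost and willingness to pay runs from 0 up to 23.
DWL = ½ × 23 × 368/9 = 4232/9.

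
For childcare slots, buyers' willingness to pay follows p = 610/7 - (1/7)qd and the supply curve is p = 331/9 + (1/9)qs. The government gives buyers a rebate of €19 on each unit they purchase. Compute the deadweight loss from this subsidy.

Pre-subsidy: 610/7 - (1/7)q = 331/9 + (1/9)q gives q* = 198.3125 and p* = 58.8125.
With the rebate, buyers effectively pay pb = ps − 19, where ps is the price sellers receive.
On the curves, pb = 610/7 - (1/7)q and ps = 331/9 + (1/9)q; the wedge ps − pb = 19 gives 331/9 + (1/9)q − (610/7 - (1/7)q) = 19, so q' = 273.125.
Then pb = 610/7 − (1/7)·273.125 = 48.125 and ps = 331/9 + (1/9)·273.125 = 67.125.
The subsidy expands output by 273.125 − 198.3125 = 74.8125 past the efficient level; on those units the gap between marginal cost and willingness to pay runs from 0 up to 19.
DWL = ½ × 19 × 74.8125 = 710.71875.

Deadweight loss = €710.71875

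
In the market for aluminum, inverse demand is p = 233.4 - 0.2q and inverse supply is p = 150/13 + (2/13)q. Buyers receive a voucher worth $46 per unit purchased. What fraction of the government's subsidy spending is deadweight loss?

DWL / government spending = 65/757

Pre-subsidy: 233.4 - 0.2q = 150/13 + (2/13)q gives q* = 627 and p* = 108.
With the rebate, buyers effectively pay pb = ps − 46, where ps is the price sellers receive.
On the curves, pb = 233.4 - 0.2q and ps = 150/13 + (2/13)q; the wedge ps − pb = 46 gives 150/13 + (2/13)q − (233.4 - 0.2q) = 46, so q' = 757.
Then pb = 233.4 − 0.2·757 = 82 and ps = 150/13 + (2/13)·757 = 128.
ΔCS = ½(627 + 757)(108 − 82) = 17992; ΔPS = ½(627 + 757)(128 − 108) = 13840.
Government spending = 46 × 757 = 34822.
DWL = ½ × 46 × (757 − 627) = 2990; fraction = 2990 / 34822 = 65/757.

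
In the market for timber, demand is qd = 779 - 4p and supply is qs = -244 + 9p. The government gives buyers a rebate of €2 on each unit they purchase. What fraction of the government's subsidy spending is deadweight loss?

Pre-subsidy: 779 - 4p = -244 + 9p gives p* = 1023/13, q* = 6035/13.
With the rebate, buyers effectively pay pb = ps − 2, where ps is the price sellers receive.
Demand in terms of ps becomes qd = 779 − 4(ps − 2) = 787 - 4ps. Setting this equal to supply: 787 - 4ps = -244 + 9ps, so ps = 1031/13.
Buyers pay pb = 1031/13 − 2 = 1005/13; q' = -244 + 9·(1031/13) = 6107/13.
ΔCS = ½(6035/13 + 6107/13)(1023/13 − 1005/13) = 8406/13; ΔPS = ½(6035/13 + 6107/13)(1031/13 − 1023/13) = 3736/13.
Government spending = 2 × 6107/13 = 12214/13.
DWL = ½ × 2 × (6107/13 − 6035/13) = 72/13; fraction = (72/13) / (12214/13) = 36/6107.

DWL / government spending = 36/6107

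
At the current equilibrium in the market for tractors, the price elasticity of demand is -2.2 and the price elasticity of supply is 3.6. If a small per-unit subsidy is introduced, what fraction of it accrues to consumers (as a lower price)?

For a small subsidy around the equilibrium, the benefit split depends on the relative slopes, which at a point are proportional to the elasticities.
Buyer share = εs/(εs + |εd|) = 3.6/(3.6 + 2.2) = 18/29; seller share = |εd|/(εs + |εd|) = 11/29.

Consumer share = 18/29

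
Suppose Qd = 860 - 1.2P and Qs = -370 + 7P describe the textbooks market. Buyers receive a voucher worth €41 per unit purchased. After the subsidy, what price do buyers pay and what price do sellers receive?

Buyers pay €115; sellers receive €156

Pre-subsidy: 860 - 1.2P = -370 + 7P gives P* = 150, Q* = 680.
With the rebate, buyers effectively pay Pb = Ps − 41, where Ps is the price sellers receive.
Demand in terms of Ps becomes Qd = 860 − 1.2(Ps − 41) = 909.2 - 1.2Ps. Setting this equal to supply: 909.2 - 1.2Ps = -370 + 7Ps, so Ps = 156.
Buyers pay Pb = 156 − 41 = 115; Q' = -370 + 7·156 = 722.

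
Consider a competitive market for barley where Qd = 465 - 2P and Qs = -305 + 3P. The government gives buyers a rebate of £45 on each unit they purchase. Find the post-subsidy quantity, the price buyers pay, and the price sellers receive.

Pre-subsidy: 465 - 2P = -305 + 3P gives P* = 154, Q* = 157.
With the rebate, buyers effectively pay Pb = Ps − 45, where Ps is the price sellers receive.
Demand in terms of Ps becomes Qd = 465 − 2(Ps − 45) = 555 - 2Ps. Setting this equal to supply: 555 - 2Ps = -305 + 3Ps, so Ps = 172.
Buyers pay Pb = 172 − 45 = 127; Q' = -305 + 3·172 = 211.

Q' = 211; buyers pay £127; sellers receive £172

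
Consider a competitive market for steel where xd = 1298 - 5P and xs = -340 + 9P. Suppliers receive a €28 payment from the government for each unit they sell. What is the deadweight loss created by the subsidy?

Deadweight loss = €1260

Pre-subsidy: 1298 - 5P = -340 + 9P gives P* = 117, x* = 713.
With the subsidy, sellers receive Ps = Pb + 28 for each unit, where Pb is the price buyers pay.
Supply in terms of Pb becomes xs = -340 + 9(Pb + 28) = -88 + 9Pb. Setting this equal to demand: 1298 - 5Pb = -88 + 9Pb, so Pb = 99.
Sellers receive Ps = 99 + 28 = 127; x' = 1298 − 5·99 = 803.
The subsidy expands output by 803 − 713 = 90 past the efficient level; on those units the gap between marginal cost and willingness to pay runs from 0 up to 28.
DWL = ½ × 28 × 90 = 1260.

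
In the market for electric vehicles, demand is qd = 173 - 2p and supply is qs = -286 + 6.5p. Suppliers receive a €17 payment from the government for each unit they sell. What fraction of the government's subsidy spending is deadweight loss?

DWL / government spending = 1/7

Pre-subsidy: 173 - 2p = -286 + 6.5p gives p* = 54, q* = 65.
With the subsidy, sellers receive ps = pb + 17 for each unit, where pb is the price buyers pay.
Supply in terms of pb becomes qs = -286 + 6.5(pb + 17) = -175.5 + 6.5pb. Setting this equal to demand: 173 - 2pb = -175.5 + 6.5pb, so pb = 41.
Sellers receive ps = 41 + 17 = 58; q' = 173 − 2·41 = 91.
ΔCS = ½(65 + 91)(54 − 41) = 1014; ΔPS = ½(65 + 91)(58 − 54) = 312.
Government spending = 17 × 91 = 1547.
DWL = ½ × 17 × (91 − 65) = 221; fraction = 221 / 1547 = 1/7.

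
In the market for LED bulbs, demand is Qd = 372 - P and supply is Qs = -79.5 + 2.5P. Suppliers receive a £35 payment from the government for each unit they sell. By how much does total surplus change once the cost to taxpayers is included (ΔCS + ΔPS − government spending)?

Pre-subsidy: 372 - P = -79.5 + 2.5P gives P* = 129, Q* = 243.
With the subsidy, sellers receive Ps = Pb + 35 for each unit, where Pb is the price buyers pay.
Supply in terms of Pb becomes Qs = -79.5 + 2.5(Pb + 35) = 8 + 2.5Pb. Setting this equal to demand: 372 - Pb = 8 + 2.5Pb, so Pb = 104.
Sellers receive Ps = 104 + 35 = 139; Q' = 372 − 1·104 = 268.
ΔCS = ½(243 + 268)(129 − 104) = 6387.5; ΔPS = ½(243 + 268)(139 − 129) = 2555.
Government spending = 35 × 268 = 9380.
Net change = 6387.5 + 2555 − 9380 = -437.5. The loss equals the DWL triangle ½·35·25.

Net change in total surplus = -£437.5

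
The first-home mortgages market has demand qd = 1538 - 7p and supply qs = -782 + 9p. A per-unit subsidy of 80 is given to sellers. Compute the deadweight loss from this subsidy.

Deadweight loss = 12600

Pre-subsidy: 1538 - 7p = -782 + 9p gives p* = 145, q* = 523.
With the subsidy, sellers receive ps = pb + 80 for each unit, where pb is the price buyers pay.
Supply in terms of pb becomes qs = -782 + 9(pb + 80) = -62 + 9pb. Setting this equal to demand: 1538 - 7pb = -62 + 9pb, so pb = 100.
Sellers receive ps = 100 + 80 = 180; q' = 1538 − 7·100 = 838.
The subsidy expands output by 838 − 523 = 315 past the efficient level; on those units the gap between marginal cost and willingness to pay runs from 0 up to 80.
DWL = ½ × 80 × 315 = 12600.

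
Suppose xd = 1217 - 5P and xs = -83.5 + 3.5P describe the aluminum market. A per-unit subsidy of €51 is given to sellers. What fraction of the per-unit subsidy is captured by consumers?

Pre-subsidy: 1217 - 5P = -83.5 + 3.5P gives P* = 153, x* = 452.
With the subsidy, sellers receive Ps = Pb + 51 for each unit, where Pb is the price buyers pay.
Supply in terms of Pb becomes xs = -83.5 + 3.5(Pb + 51) = 95 + 3.5Pb. Setting this equal to demand: 1217 - 5Pb = 95 + 3.5Pb, so Pb = 132.
Sellers receive Ps = 132 + 51 = 183; x' = 1217 − 5·132 = 557.
Buyers' price falls by P* − Pb = 153 − 132 = 21; sellers' price rises by Ps − P* = 183 − 153 = 30.
So consumers capture 21/51 = 7/17 of each unit of subsidy.

Consumer share = 7/17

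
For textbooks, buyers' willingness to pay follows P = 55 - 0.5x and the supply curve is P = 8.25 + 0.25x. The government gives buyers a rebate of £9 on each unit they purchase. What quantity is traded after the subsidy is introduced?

Pre-subsidy: 55 - 0.5x = 8.25 + 0.25x gives x* = 187/3 and P* = 143/6.
With the rebate, buyers effectively pay Pb = Ps − 9, where Ps is the price sellers receive.
On the curves, Pb = 55 - 0.5x and Ps = 8.25 + 0.25x; the wedge Ps − Pb = 9 gives 8.25 + 0.25x − (55 - 0.5x) = 9, so x' = 223/3.
Then Pb = 55 − 0.5·(223/3) = 107/6 and Ps = 8.25 + 0.25·(223/3) = 161/6.

x' = 223/3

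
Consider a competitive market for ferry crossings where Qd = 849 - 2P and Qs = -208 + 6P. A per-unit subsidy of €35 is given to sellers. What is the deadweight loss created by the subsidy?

Deadweight loss = €918.75

Pre-subsidy: 849 - 2P = -208 + 6P gives P* = 132.125, Q* = 584.75.
With the subsidy, sellers receive Ps = Pb + 35 for each unit, where Pb is the price buyers pay.
Supply in terms of Pb becomes Qs = -208 + 6(Pb + 35) = 2 + 6Pb. Setting this equal to demand: 849 - 2Pb = 2 + 6Pb, so Pb = 105.875.
Sellers receive Ps = 105.875 + 35 = 140.875; Q' = 849 − 2·105.875 = 637.25.
The subsidy expands output by 637.25 − 584.75 = 52.5 past the efficient level; on those units the gap between marginal cost and willingness to pay runs from 0 up to 35.
DWL = ½ × 35 × 52.5 = 918.75.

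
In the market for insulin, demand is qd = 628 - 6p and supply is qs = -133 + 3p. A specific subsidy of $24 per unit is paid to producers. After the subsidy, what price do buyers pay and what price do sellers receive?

Pre-subsidy: 628 - 6p = -133 + 3p gives p* = 761/9, q* = 362/3.
With the subsidy, sellers receive ps = pb + 24 for each unit, where pb is the price buyers pay.
Supply in terms of pb becomes qs = -133 + 3(pb + 24) = -61 + 3pb. Setting this equal to demand: 628 - 6pb = -61 + 3pb, so pb = 689/9.
Sellers receive ps = 689/9 + 24 = 905/9; q' = 628 − 6·(689/9) = 506/3.

Buyers pay 689/9; sellers receive 905/9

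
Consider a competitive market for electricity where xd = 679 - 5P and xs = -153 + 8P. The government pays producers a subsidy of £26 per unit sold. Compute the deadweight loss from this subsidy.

Pre-subsidy: 679 - 5P = -153 + 8P gives P* = 64, x* = 359.
With the subsidy, sellers receive Ps = Pb + 26 for each unit, where Pb is the price buyers pay.
Supply in terms of Pb becomes xs = -153 + 8(Pb + 26) = 55 + 8Pb. Setting this equal to demand: 679 - 5Pb = 55 + 8Pb, so Pb = 48.
Sellers receive Ps = 48 + 26 = 74; x' = 679 − 5·48 = 439.
The subsidy expands output by 439 − 359 = 80 past the efficient level; on those units the gap between marginal cost and willingness to pay runs from 0 up to 26.
DWL = ½ × 26 × 80 = 1040.

Deadweight loss = £1040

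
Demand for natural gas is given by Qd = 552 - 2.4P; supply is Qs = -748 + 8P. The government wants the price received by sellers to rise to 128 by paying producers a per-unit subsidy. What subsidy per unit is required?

Required subsidy s = 13 per unit

At a seller price of 128, quantity supplied is -748 + 8·128 = 276.
Buyers absorb 276 only when they pay Pb with 552 − 2.4·Pb = 276, i.e. Pb = 115.
s = Ps − Pb = 128 − 115 = 13.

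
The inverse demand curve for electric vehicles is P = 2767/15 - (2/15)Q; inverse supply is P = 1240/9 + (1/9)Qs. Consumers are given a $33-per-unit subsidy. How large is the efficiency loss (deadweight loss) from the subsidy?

Deadweight loss = $2227.5

Pre-subsidy: 2767/15 - (2/15)Q = 1240/9 + (1/9)Q gives Q* = 191 and P* = 159.
With the rebate, buyers effectively pay Pb = Ps − 33, where Ps is the price sellers receive.
On the curves, Pb = 2767/15 - (2/15)Q and Ps = 1240/9 + (1/9)Q; the wedge Ps − Pb = 33 gives 1240/9 + (1/9)Q − (2767/15 - (2/15)Q) = 33, so Q' = 326.
Then Pb = 2767/15 − (2/15)·326 = 141 and Ps = 1240/9 + (1/9)·326 = 174.
The subsidy expands output by 326 − 191 = 135 past the efficient level; on those units the gap between marginal cost and willingness to pay runs from 0 up to 33.
DWL = ½ × 33 × 135 = 2227.5.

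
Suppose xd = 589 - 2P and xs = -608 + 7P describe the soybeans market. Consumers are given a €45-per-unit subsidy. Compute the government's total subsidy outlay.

Pre-subsidy: 589 - 2P = -608 + 7P gives P* = 133, x* = 323.
With the rebate, buyers effectively pay Pb = Ps − 45, where Ps is the price sellers receive.
Demand in terms of Ps becomes xd = 589 − 2(Ps − 45) = 679 - 2Ps. Setting this equal to supply: 679 - 2Ps = -608 + 7Ps, so Ps = 143.
Buyers pay Pb = 143 − 45 = 98; x' = -608 + 7·143 = 393.
Government outlay = subsidy × quantity = 45 × 393 = 17685.

Government cost = €17685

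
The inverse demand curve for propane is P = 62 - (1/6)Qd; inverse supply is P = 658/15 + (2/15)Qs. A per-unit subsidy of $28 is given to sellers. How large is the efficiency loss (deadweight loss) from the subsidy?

Deadweight loss = 3920/3

Pre-subsidy: 62 - (1/6)Q = 658/15 + (2/15)Q gives Q* = 544/9 and P* = 1402/27.
With the subsidy, sellers receive Ps = Pb + 28 for each unit, where Pb is the price buyers pay.
On the curves, Pb = 62 - (1/6)Q and Ps = 658/15 + (2/15)Q; the wedge Ps − Pb = 28 gives 658/15 + (2/15)Q − (62 - (1/6)Q) = 28, so Q' = 1384/9.
Then Pb = 62 − (1/6)·(1384/9) = 982/27 and Ps = 658/15 + (2/15)·(1384/9) = 1738/27.
The subsidy expands output by 1384/9 − 544/9 = 280/3 past the efficient level; on those units the gap between marginal cost and willingness to pay runs from 0 up to 28.
DWL = ½ × 28 × 280/3 = 3920/3.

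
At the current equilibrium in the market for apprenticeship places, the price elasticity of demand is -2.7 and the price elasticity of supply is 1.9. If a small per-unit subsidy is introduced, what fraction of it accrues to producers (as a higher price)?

Producer share = 27/46

For a small subsidy around the equilibrium, the benefit split depends on the relative slopes, which at a point are proportional to the elasticities.
Buyer share = εs/(εs + |εd|) = 1.9/(1.9 + 2.7) = 19/46; seller share = |εd|/(εs + |εd|) = 27/46.
So producers capture 27/46 of the subsidy.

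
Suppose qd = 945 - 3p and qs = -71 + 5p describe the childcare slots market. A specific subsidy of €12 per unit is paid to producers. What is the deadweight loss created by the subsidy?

Deadweight loss = €135

Pre-subsidy: 945 - 3p = -71 + 5p gives p* = 127, q* = 564.
With the subsidy, sellers receive ps = pb + 12 for each unit, where pb is the price buyers pay.
Supply in terms of pb becomes qs = -71 + 5(pb + 12) = -11 + 5pb. Setting this equal to demand: 945 - 3pb = -11 + 5pb, so pb = 119.5.
Sellers receive ps = 119.5 + 12 = 131.5; q' = 945 − 3·119.5 = 586.5.
The subsidy expands output by 586.5 − 564 = 22.5 past the efficient level; on those units the gap between marginal cost and willingness to pay runs from 0 up to 12.
DWL = ½ × 12 × 22.5 = 135.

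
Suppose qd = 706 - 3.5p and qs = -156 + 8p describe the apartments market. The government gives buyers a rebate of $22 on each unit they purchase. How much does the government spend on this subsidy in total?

Government cost = 251592/23

Pre-subsidy: 706 - 3.5p = -156 + 8p gives p* = 1724/23, q* = 10204/23.
With the rebate, buyers effectively pay pb = ps − 22, where ps is the price sellers receive.
Demand in terms of ps becomes qd = 706 − 3.5(ps − 22) = 783 - 3.5ps. Setting this equal to supply: 783 - 3.5ps = -156 + 8ps, so ps = 1878/23.
Buyers pay pb = 1878/23 − 22 = 1372/23; q' = -156 + 8·(1878/23) = 11436/23.
Government outlay = subsidy × quantity = 22 × 11436/23 = 251592/23.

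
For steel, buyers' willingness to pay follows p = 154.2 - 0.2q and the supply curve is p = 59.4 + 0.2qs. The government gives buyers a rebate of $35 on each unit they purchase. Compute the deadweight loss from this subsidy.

Pre-subsidy: 154.2 - 0.2q = 59.4 + 0.2q gives q* = 237 and p* = 106.8.
With the rebate, buyers effectively pay pb = ps − 35, where ps is the price sellers receive.
On the curves, pb = 154.2 - 0.2q and ps = 59.4 + 0.2q; the wedge ps − pb = 35 gives 59.4 + 0.2q − (154.2 - 0.2q) = 35, so q' = 324.5.
Then pb = 154.2 − 0.2·324.5 = 89.3 and ps = 59.4 + 0.2·324.5 = 124.3.
The subsidy expands output by 324.5 − 237 = 87.5 past the efficient level; on those units the gap between marginal cost and willingness to pay runs from 0 up to 35.
DWL = ½ × 35 × 87.5 = 1531.25.

Deadweight loss = $1531.25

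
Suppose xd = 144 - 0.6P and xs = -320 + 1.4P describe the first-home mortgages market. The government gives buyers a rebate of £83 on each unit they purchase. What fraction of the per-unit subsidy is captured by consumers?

Consumer share = 0.7

Pre-subsidy: 144 - 0.6P = -320 + 1.4P gives P* = 232, x* = 4.8.
With the rebate, buyers effectively pay Pb = Ps − 83, where Ps is the price sellers receive.
Demand in terms of Ps becomes xd = 144 − 0.6(Ps − 83) = 193.8 - 0.6Ps. Setting this equal to supply: 193.8 - 0.6Ps = -320 + 1.4Ps, so Ps = 256.9.
Buyers pay Pb = 256.9 − 83 = 173.9; x' = -320 + 1.4·256.9 = 39.66.
Buyers' price falls by P* − Pb = 232 − 173.9 = 58.1; sellers' price rises by Ps − P* = 256.9 − 232 = 24.9.
So consumers capture 58.1/83 = 0.7 of each unit of subsidy.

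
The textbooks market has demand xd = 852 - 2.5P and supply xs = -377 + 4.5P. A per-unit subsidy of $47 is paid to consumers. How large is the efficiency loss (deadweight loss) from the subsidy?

Deadweight loss = 99405/56

Pre-subsidy: 852 - 2.5P = -377 + 4.5P gives P* = 1229/7, x* = 5783/14.
With the rebate, buyers effectively pay Pb = Ps − 47, where Ps is the price sellers receive.
Demand in terms of Ps becomes xd = 852 − 2.5(Ps − 47) = 969.5 - 2.5Ps. Setting this equal to supply: 969.5 - 2.5Ps = -377 + 4.5Ps, so Ps = 2693/14.
Buyers pay Pb = 2693/14 − 47 = 2035/14; x' = -377 + 4.5·(2693/14) = 13681/28.
The subsidy expands output by 13681/28 − 5783/14 = 2115/28 past the efficient level; on those units the gap between marginal cost and willingness to pay runs from 0 up to 47.
DWL = ½ × 47 × 2115/28 = 99405/56.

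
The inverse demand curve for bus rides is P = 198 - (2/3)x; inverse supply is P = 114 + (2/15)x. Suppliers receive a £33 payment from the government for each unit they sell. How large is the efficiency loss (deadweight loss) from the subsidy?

Pre-subsidy: 198 - (2/3)x = 114 + (2/15)x gives x* = 105 and P* = 128.
With the subsidy, sellers receive Ps = Pb + 33 for each unit, where Pb is the price buyers pay.
On the curves, Pb = 198 - (2/3)x and Ps = 114 + (2/15)x; the wedge Ps − Pb = 33 gives 114 + (2/15)x − (198 - (2/3)x) = 33, so x' = 146.25.
Then Pb = 198 − (2/3)·146.25 = 100.5 and Ps = 114 + (2/15)·146.25 = 133.5.
The subsidy expands output by 146.25 − 105 = 41.25 past the efficient level; on those units the gap between marginal cost and willingness to pay runs from 0 up to 33.
DWL = ½ × 33 × 41.25 = 680.625.

Deadweight loss = £680.625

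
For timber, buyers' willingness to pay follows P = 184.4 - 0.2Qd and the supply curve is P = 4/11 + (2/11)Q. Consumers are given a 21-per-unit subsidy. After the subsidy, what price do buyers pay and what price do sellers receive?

Buyers pay 77; sellers receive 98

Pre-subsidy: 184.4 - 0.2Q = 4/11 + (2/11)Q gives Q* = 482 and P* = 88.
With the rebate, buyers effectively pay Pb = Ps − 21, where Ps is the price sellers receive.
On the curves, Pb = 184.4 - 0.2Q and Ps = 4/11 + (2/11)Q; the wedge Ps − Pb = 21 gives 4/11 + (2/11)Q − (184.4 - 0.2Q) = 21, so Q' = 537.
Then Pb = 184.4 − 0.2·537 = 77 and Ps = 4/11 + (2/11)·537 = 98.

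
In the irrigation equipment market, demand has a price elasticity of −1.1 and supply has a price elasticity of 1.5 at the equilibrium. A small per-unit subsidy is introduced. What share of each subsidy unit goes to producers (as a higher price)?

Producer share = 11/26

For a small subsidy around the equilibrium, the benefit split depends on the relative slopes, which at a point are proportional to the elasticities.
Buyer share = εs/(εs + |εd|) = 1.5/(1.5 + 1.1) = 15/26; seller share = |εd|/(εs + |εd|) = 11/26.
So producers capture 11/26 of the subsidy.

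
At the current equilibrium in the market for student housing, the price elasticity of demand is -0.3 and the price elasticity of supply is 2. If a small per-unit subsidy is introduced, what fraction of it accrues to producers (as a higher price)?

For a small subsidy around the equilibrium, the benefit split depends on the relative slopes, which at a point are proportional to the elasticities.
Buyer share = εs/(εs + |εd|) = 2/(2 + 0.3) = 20/23; seller share = |εd|/(εs + |εd|) = 3/23.
So producers capture 3/23 of the subsidy.

Producer share = 3/23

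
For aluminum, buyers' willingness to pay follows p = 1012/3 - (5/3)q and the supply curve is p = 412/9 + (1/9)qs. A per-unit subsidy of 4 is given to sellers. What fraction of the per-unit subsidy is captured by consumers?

Pre-subsidy: 1012/3 - (5/3)q = 412/9 + (1/9)q gives q* = 164 and p* = 64.
With the subsidy, sellers receive ps = pb + 4 for each unit, where pb is the price buyers pay.
On the curves, pb = 1012/3 - (5/3)q and ps = 412/9 + (1/9)q; the wedge ps − pb = 4 gives 412/9 + (1/9)q − (1012/3 - (5/3)q) = 4, so q' = 166.25.
Then pb = 1012/3 − (5/3)·166.25 = 60.25 and ps = 412/9 + (1/9)·166.25 = 64.25.
Buyers' price falls by p* − pb = 64 − 60.25 = 3.75; sellers' price rises by ps − p* = 64.25 − 64 = 0.25.
So consumers capture 3.75/4 = 0.9375 of each unit of subsidy.

Consumer share = 0.9375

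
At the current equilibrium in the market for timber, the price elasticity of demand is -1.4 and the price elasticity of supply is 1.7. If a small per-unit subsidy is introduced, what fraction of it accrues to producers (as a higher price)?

Producer share = 14/31

For a small subsidy around the equilibrium, the benefit split depends on the relative slopes, which at a point are proportional to the elasticities.
Buyer share = εs/(εs + |εd|) = 1.7/(1.7 + 1.4) = 17/31; seller share = |εd|/(εs + |εd|) = 14/31.
So producers capture 14/31 of the subsidy.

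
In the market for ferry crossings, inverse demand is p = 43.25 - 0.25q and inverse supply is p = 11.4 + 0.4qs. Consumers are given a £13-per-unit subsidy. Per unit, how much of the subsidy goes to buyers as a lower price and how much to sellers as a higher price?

Buyers gain £5 per unit; sellers gain £8 per unit

Pre-subsidy: 43.25 - 0.25q = 11.4 + 0.4q gives q* = 49 and p* = 31.
With the rebate, buyers effectively pay pb = ps − 13, where ps is the price sellers receive.
On the curves, pb = 43.25 - 0.25q and ps = 11.4 + 0.4q; the wedge ps − pb = 13 gives 11.4 + 0.4q − (43.25 - 0.25q) = 13, so q' = 69.
Then pb = 43.25 − 0.25·69 = 26 and ps = 11.4 + 0.4·69 = 39.
Buyers' price falls by p* − pb = 31 − 26 = 5; sellers' price rises by ps − p* = 39 − 31 = 8.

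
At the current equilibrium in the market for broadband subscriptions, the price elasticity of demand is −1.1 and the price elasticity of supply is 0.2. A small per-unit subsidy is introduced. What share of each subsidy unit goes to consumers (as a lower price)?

Consumer share = 2/13

For a small subsidy around the equilibrium, the benefit split depends on the relative slopes, which at a point are proportional to the elasticities.
Buyer share = εs/(εs + |εd|) = 0.2/(0.2 + 1.1) = 2/13; seller share = |εd|/(εs + |εd|) = 11/13.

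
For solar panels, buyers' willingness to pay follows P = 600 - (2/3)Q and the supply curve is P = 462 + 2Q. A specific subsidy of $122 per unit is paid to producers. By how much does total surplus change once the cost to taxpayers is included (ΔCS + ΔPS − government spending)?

Pre-subsidy: 600 - (2/3)Q = 462 + 2Q gives Q* = 51.75 and P* = 565.5.
With the subsidy, sellers receive Ps = Pb + 122 for each unit, where Pb is the price buyers pay.
On the curves, Pb = 600 - (2/3)Q and Ps = 462 + 2Q; the wedge Ps − Pb = 122 gives 462 + 2Q − (600 - (2/3)Q) = 122, so Q' = 97.5.
Then Pb = 600 − (2/3)·97.5 = 535 and Ps = 462 + 2·97.5 = 657.
ΔCS = ½(51.75 + 97.5)(565.5 − 535) = 2276.0625; ΔPS = ½(51.75 + 97.5)(657 − 565.5) = 6828.1875.
Government spending = 122 × 97.5 = 11895.
Net change = 2276.0625 + 6828.1875 − 11895 = -2790.75. The loss equals the DWL triangle ½·122·45.75.

Net change in total surplus = -$2790.75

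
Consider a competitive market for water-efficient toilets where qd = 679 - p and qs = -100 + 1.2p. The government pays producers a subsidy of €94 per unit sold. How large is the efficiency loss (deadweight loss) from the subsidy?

Deadweight loss = 26508/11

Pre-subsidy: 679 - p = -100 + 1.2p gives p* = 3895/11, q* = 3574/11.
With the subsidy, sellers receive ps = pb + 94 for each unit, where pb is the price buyers pay.
Supply in terms of pb becomes qs = -100 + 1.2(pb + 94) = 12.8 + 1.2pb. Setting this equal to demand: 679 - pb = 12.8 + 1.2pb, so pb = 3331/11.
Sellers receive ps = 3331/11 + 94 = 4365/11; q' = 679 − 1·(3331/11) = 4138/11.
The subsidy expands output by 4138/11 − 3574/11 = 564/11 past the efficient level; on those units the gap between marginal cost and willingness to pay runs from 0 up to 94.
DWL = ½ × 94 × 564/11 = 26508/11.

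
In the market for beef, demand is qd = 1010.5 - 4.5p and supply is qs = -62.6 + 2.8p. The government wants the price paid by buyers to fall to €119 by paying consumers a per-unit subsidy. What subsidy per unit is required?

Required subsidy s = €73 per unit

At a buyer price of 119, quantity demanded is 1010.5 − 4.5·119 = 475.
Sellers supply 475 only when they receive ps with -62.6 + 2.8·ps = 475, i.e. ps = 192.
s = ps − pb = 192 − 119 = 73.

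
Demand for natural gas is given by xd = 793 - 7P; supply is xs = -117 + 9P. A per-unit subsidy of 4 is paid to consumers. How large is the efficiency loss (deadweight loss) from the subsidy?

Pre-subsidy: 793 - 7P = -117 + 9P gives P* = 56.875, x* = 394.875.
With the rebate, buyers effectively pay Pb = Ps − 4, where Ps is the price sellers receive.
Demand in terms of Ps becomes xd = 793 − 7(Ps − 4) = 821 - 7Ps. Setting this equal to supply: 821 - 7Ps = -117 + 9Ps, so Ps = 58.625.
Buyers pay Pb = 58.625 − 4 = 54.625; x' = -117 + 9·58.625 = 410.625.
The subsidy expands output by 410.625 − 394.875 = 15.75 past the efficient level; on those units the gap between marginal cost and willingness to pay runs from 0 up to 4.
DWL = ½ × 4 × 15.75 = 31.5.

Deadweight loss = 31.5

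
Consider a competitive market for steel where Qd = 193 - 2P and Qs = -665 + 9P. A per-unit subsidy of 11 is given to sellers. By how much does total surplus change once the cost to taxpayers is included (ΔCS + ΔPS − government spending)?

Pre-subsidy: 193 - 2P = -665 + 9P gives P* = 78, Q* = 37.
With the subsidy, sellers receive Ps = Pb + 11 for each unit, where Pb is the price buyers pay.
Supply in terms of Pb becomes Qs = -665 + 9(Pb + 11) = -566 + 9Pb. Setting this equal to demand: 193 - 2Pb = -566 + 9Pb, so Pb = 69.
Sellers receive Ps = 69 + 11 = 80; Q' = 193 − 2·69 = 55.
ΔCS = ½(37 + 55)(78 − 69) = 414; ΔPS = ½(37 + 55)(80 − 78) = 92.
Government spending = 11 × 55 = 605.
Net change = 414 + 92 − 605 = -99. The loss equals the DWL triangle ½·11·18.

Net change in total surplus = -99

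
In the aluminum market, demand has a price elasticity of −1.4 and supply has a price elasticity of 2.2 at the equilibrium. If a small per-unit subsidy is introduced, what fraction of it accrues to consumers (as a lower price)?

For a small subsidy around the equilibrium, the benefit split depends on the relative slopes, which at a point are proportional to the elasticities.
Buyer share = εs/(εs + |εd|) = 2.2/(2.2 + 1.4) = 11/18; seller share = |εd|/(εs + |εd|) = 7/18.

Consumer share = 11/18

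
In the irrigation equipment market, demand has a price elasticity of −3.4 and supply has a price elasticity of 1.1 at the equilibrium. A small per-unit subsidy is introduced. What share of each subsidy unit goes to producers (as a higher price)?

For a small subsidy around the equilibrium, the benefit split depends on the relative slopes, which at a point are proportional to the elasticities.
Buyer share = εs/(εs + |εd|) = 1.1/(1.1 + 3.4) = 11/45; seller share = |εd|/(εs + |εd|) = 34/45.
So producers capture 34/45 of the subsidy.

Producer share = 34/45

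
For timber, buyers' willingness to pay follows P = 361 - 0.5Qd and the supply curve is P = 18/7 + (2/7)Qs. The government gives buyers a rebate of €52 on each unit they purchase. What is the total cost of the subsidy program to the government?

Pre-subsidy: 361 - 0.5Q = 18/7 + (2/7)Q gives Q* = 5018/11 and P* = 1462/11.
With the rebate, buyers effectively pay Pb = Ps − 52, where Ps is the price sellers receive.
On the curves, Pb = 361 - 0.5Q and Ps = 18/7 + (2/7)Q; the wedge Ps − Pb = 52 gives 18/7 + (2/7)Q − (361 - 0.5Q) = 52, so Q' = 5746/11.
Then Pb = 361 − 0.5·(5746/11) = 1098/11 and Ps = 18/7 + (2/7)·(5746/11) = 1670/11.
Government outlay = subsidy × quantity = 52 × 5746/11 = 298792/11.

Government cost = 298792/11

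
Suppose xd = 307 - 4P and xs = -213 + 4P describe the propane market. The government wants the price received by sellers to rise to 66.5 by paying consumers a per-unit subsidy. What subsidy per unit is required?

Required subsidy s = 3 per unit

At a seller price of 66.5, quantity supplied is -213 + 4·66.5 = 53.
Buyers absorb 53 only when they pay Pb with 307 − 4·Pb = 53, i.e. Pb = 63.5.
s = Ps − Pb = 66.5 − 63.5 = 3.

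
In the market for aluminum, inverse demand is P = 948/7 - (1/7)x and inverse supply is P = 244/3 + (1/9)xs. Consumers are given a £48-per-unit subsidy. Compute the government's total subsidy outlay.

Government cost = £19296

Pre-subsidy: 948/7 - (1/7)x = 244/3 + (1/9)x gives x* = 213 and P* = 105.
With the rebate, buyers effectively pay Pb = Ps − 48, where Ps is the price sellers receive.
On the curves, Pb = 948/7 - (1/7)x and Ps = 244/3 + (1/9)x; the wedge Ps − Pb = 48 gives 244/3 + (1/9)x − (948/7 - (1/7)x) = 48, so x' = 402.
Then Pb = 948/7 − (1/7)·402 = 78 and Ps = 244/3 + (1/9)·402 = 126.
Government outlay = subsidy × quantity = 48 × 402 = 19296.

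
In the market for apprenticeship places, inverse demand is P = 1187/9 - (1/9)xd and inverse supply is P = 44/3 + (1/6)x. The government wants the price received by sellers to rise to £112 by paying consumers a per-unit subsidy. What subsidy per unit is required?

Required subsidy s = £45 per unit

At a seller price of 112, quantity supplied is -88 + 6·112 = 584.
Buyers absorb 584 only when they pay Pb = 1187/9 − (1/9)·584 = 67.
s = Ps − Pb = 112 − 67 = 45.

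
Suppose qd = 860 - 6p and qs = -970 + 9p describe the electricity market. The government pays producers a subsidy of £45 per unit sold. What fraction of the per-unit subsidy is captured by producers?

Producer share = 0.4

Pre-subsidy: 860 - 6p = -970 + 9p gives p* = 122, q* = 128.
With the subsidy, sellers receive ps = pb + 45 for each unit, where pb is the price buyers pay.
Supply in terms of pb becomes qs = -970 + 9(pb + 45) = -565 + 9pb. Setting this equal to demand: 860 - 6pb = -565 + 9pb, so pb = 95.
Sellers receive ps = 95 + 45 = 140; q' = 860 − 6·95 = 290.
Buyers' price falls by p* − pb = 122 − 95 = 27; sellers' price rises by ps − p* = 140 − 122 = 18.
So producers capture 18/45 = 0.4 of each unit of subsidy.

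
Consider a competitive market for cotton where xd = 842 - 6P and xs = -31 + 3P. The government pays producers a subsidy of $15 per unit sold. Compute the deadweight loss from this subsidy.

Pre-subsidy: 842 - 6P = -31 + 3P gives P* = 97, x* = 260.
With the subsidy, sellers receive Ps = Pb + 15 for each unit, where Pb is the price buyers pay.
Supply in terms of Pb becomes xs = -31 + 3(Pb + 15) = 14 + 3Pb. Setting this equal to demand: 842 - 6Pb = 14 + 3Pb, so Pb = 92.
Sellers receive Ps = 92 + 15 = 107; x' = 842 − 6·92 = 290.
The subsidy expands output by 290 − 260 = 30 past the efficient level; on those units the gap between marginal cost and willingness to pay runs from 0 up to 15.
DWL = ½ × 15 × 30 = 225.

Deadweight loss = $225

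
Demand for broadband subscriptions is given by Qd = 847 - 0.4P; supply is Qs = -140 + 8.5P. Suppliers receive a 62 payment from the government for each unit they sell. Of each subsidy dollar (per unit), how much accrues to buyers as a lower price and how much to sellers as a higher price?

Buyers gain 5270/89 per unit; sellers gain 248/89 per unit

Pre-subsidy: 847 - 0.4P = -140 + 8.5P gives P* = 9870/89, Q* = 71435/89.
With the subsidy, sellers receive Ps = Pb + 62 for each unit, where Pb is the price buyers pay.
Supply in terms of Pb becomes Qs = -140 + 8.5(Pb + 62) = 387 + 8.5Pb. Setting this equal to demand: 847 - 0.4Pb = 387 + 8.5Pb, so Pb = 4600/89.
Sellers receive Ps = 4600/89 + 62 = 10118/89; Q' = 847 − 0.4·(4600/89) = 73543/89.
Buyers' price falls by P* − Pb = 9870/89 − 4600/89 = 5270/89; sellers' price rises by Ps − P* = 10118/89 − 9870/89 = 248/89.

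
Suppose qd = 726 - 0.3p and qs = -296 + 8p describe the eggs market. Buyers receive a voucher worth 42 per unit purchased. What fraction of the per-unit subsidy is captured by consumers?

Consumer share = 80/83

Pre-subsidy: 726 - 0.3p = -296 + 8p gives p* = 10220/83, q* = 57192/83.
With the rebate, buyers effectively pay pb = ps − 42, where ps is the price sellers receive.
Demand in terms of ps becomes qd = 726 − 0.3(ps − 42) = 738.6 - 0.3ps. Setting this equal to supply: 738.6 - 0.3ps = -296 + 8ps, so ps = 10346/83.
Buyers pay pb = 10346/83 − 42 = 6860/83; q' = -296 + 8·(10346/83) = 58200/83.
Buyers' price falls by p* − pb = 10220/83 − 6860/83 = 3360/83; sellers' price rises by ps − p* = 10346/83 − 10220/83 = 126/83.
So consumers capture (3360/83)/42 = 80/83 of each unit of subsidy.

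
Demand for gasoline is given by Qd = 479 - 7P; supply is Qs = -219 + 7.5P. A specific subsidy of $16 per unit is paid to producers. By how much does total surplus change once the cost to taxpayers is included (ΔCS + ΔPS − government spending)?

Pre-subsidy: 479 - 7P = -219 + 7.5P gives P* = 1396/29, Q* = 4119/29.
With the subsidy, sellers receive Ps = Pb + 16 for each unit, where Pb is the price buyers pay.
Supply in terms of Pb becomes Qs = -219 + 7.5(Pb + 16) = -99 + 7.5Pb. Setting this equal to demand: 479 - 7Pb = -99 + 7.5Pb, so Pb = 1156/29.
Sellers receive Ps = 1156/29 + 16 = 1620/29; Q' = 479 − 7·(1156/29) = 5799/29.
ΔCS = ½(4119/29 + 5799/29)(1396/29 − 1156/29) = 41040/29; ΔPS = ½(4119/29 + 5799/29)(1620/29 − 1396/29) = 38304/29.
Government spending = 16 × 5799/29 = 92784/29.
Net change = 41040/29 + 38304/29 − 92784/29 = -13440/29. The loss equals the DWL triangle ½·16·1680/29.

Net change in total surplus = -13440/29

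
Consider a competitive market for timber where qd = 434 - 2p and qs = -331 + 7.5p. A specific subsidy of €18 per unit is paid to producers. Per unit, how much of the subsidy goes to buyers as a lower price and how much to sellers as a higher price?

Pre-subsidy: 434 - 2p = -331 + 7.5p gives p* = 1530/19, q* = 5186/19.
With the subsidy, sellers receive ps = pb + 18 for each unit, where pb is the price buyers pay.
Supply in terms of pb becomes qs = -331 + 7.5(pb + 18) = -196 + 7.5pb. Setting this equal to demand: 434 - 2pb = -196 + 7.5pb, so pb = 1260/19.
Sellers receive ps = 1260/19 + 18 = 1602/19; q' = 434 − 2·(1260/19) = 5726/19.
Buyers' price falls by p* − pb = 1530/19 − 1260/19 = 270/19; sellers' price rises by ps − p* = 1602/19 − 1530/19 = 72/19.

Buyers gain 270/19 per unit; sellers gain 72/19 per unit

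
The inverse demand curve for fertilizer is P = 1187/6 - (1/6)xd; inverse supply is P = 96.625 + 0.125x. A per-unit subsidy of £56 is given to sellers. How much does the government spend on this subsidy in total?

Pre-subsidy: 1187/6 - (1/6)x = 96.625 + 0.125x gives x* = 347 and P* = 140.
With the subsidy, sellers receive Ps = Pb + 56 for each unit, where Pb is the price buyers pay.
On the curves, Pb = 1187/6 - (1/6)x and Ps = 96.625 + 0.125x; the wedge Ps − Pb = 56 gives 96.625 + 0.125x − (1187/6 - (1/6)x) = 56, so x' = 539.
Then Pb = 1187/6 − (1/6)·539 = 108 and Ps = 96.625 + 0.125·539 = 164.
Government outlay = subsidy × quantity = 56 × 539 = 30184.

Government cost = £30184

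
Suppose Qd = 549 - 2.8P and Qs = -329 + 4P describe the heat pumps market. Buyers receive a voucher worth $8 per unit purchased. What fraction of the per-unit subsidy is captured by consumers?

Pre-subsidy: 549 - 2.8P = -329 + 4P gives P* = 2195/17, Q* = 3187/17.
With the rebate, buyers effectively pay Pb = Ps − 8, where Ps is the price sellers receive.
Demand in terms of Ps becomes Qd = 549 − 2.8(Ps − 8) = 571.4 - 2.8Ps. Setting this equal to supply: 571.4 - 2.8Ps = -329 + 4Ps, so Ps = 2251/17.
Buyers pay Pb = 2251/17 − 8 = 2115/17; Q' = -329 + 4·(2251/17) = 3411/17.
Buyers' price falls by P* − Pb = 2195/17 − 2115/17 = 80/17; sellers' price rises by Ps − P* = 2251/17 − 2195/17 = 56/17.
So consumers capture (80/17)/8 = 10/17 of each unit of subsidy.

Consumer share = 10/17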